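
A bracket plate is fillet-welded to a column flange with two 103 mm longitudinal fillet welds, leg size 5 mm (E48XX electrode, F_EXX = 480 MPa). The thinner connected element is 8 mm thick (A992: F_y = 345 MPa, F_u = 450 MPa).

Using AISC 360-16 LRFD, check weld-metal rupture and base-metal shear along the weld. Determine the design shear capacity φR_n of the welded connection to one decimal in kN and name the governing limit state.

Weld metal: throat = 0.707×5 = 3.535 mm, L = 2×103 = 206 mm. φR_n = 0.75 × 0.6 × 480 × 3.535 × 206 = 157.3 kN.
Base metal shear (8 mm plate): yield φR_n = 1.0×0.6×345×8×206 = 341.1 kN; rupture φR_n = 0.75×0.6×450×8×206 = 333.7 kN; take 333.7 kN (rupture).
Governing: min(157.3, 333.7) = 157.3 kN → weld metal.

157.3 kN (weld metal governs)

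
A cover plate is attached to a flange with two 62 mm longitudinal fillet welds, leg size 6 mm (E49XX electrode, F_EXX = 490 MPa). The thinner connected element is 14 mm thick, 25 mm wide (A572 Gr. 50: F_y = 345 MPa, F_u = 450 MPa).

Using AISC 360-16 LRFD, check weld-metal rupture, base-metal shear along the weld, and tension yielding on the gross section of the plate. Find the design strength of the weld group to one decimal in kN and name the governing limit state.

108.7 kN (gross-section yield governs)

Weld metal: throat = 0.707×6 = 4.242 mm, L = 2×62 = 124 mm. φR_n = 0.75 × 0.6 × 490 × 4.242 × 124 = 116.0 kN.
Base metal shear (14 mm plate): yield φR_n = 1.0×0.6×345×14×124 = 359.4 kN; rupture φR_n = 0.75×0.6×450×14×124 = 351.5 kN; take 351.5 kN (rupture).
Tension yield (gross): A_g = 25×14 = 350 mm². φR_n = 0.90 × 345 × 350 = 108.7 kN.
Governing: min(116.0, 351.5, 108.7) = 108.7 kN → gross-section yield.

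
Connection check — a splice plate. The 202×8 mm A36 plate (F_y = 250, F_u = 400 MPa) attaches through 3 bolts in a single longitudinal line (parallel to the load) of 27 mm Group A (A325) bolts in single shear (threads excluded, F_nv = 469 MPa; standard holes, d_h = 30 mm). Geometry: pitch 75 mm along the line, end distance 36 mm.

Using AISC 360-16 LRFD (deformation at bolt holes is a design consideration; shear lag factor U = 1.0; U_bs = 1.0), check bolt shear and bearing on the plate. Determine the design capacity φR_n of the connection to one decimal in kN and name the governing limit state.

319.7 kN (bearing governs)

Bolt shear: A_b = π(27)²/4 = 572.56 mm². φR_n = 0.75 × 469 × 572.56 × 3 × 1 = 604.2 kN.
Bearing (8 mm plate, F_u = 400 MPa): end bolts L_c = 36 − 30/2 = 21, R_n = min(1.2×21×8×400, 2.4×27×8×400) = 80.64 kN/bolt; interior L_c = 75 − 30 = 45, R_n = 172.8 kN/bolt. φR_n = 0.75 × (1×80.64 + 2×172.8) = 319.7 kN.
Governing: min(604.2, 319.7) = 319.7 kN → bearing.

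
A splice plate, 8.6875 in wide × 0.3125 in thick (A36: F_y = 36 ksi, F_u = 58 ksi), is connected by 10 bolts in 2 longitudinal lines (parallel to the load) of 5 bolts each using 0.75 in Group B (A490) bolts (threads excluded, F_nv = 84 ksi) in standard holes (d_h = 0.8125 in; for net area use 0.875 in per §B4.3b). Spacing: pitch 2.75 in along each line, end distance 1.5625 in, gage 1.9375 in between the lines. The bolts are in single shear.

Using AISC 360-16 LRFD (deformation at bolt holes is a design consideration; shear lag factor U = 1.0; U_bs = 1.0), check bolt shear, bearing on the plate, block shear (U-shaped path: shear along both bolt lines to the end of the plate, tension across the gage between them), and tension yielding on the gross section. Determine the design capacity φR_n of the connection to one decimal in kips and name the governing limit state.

88.0 kips (gross-section yield governs)

Bolt shear: A_b = π(0.75)²/4 = 0.44179 in². φR_n = 0.75 × 84 × 0.44179 × 10 × 1 = 278.3 kips.
Bearing (0.3125 in plate, F_u = 58 ksi): end bolts L_c = 1.5625 − 0.8125/2 = 1.15625, R_n = min(1.2×1.15625×0.3125×58, 2.4×0.75×0.3125×58) = 25.148 kips/bolt; interior L_c = 2.75 − 0.8125 = 1.9375, R_n = 32.625 kips/bolt. φR_n = 0.75 × (2×25.148 + 8×32.625) = 233.5 kips.
Block shear: shear path 2×[1.5625+4×2.75] = 2×12.5625 in, A_gv = 7.8516, A_nv = 2×(12.5625 − 4.5×0.875)×0.3125 = 5.3906 in²; tension across gage: (1.9375 − 1×0.875)×0.3125 = 0.33203 in². R_n = min(0.6×58×5.3906, 0.6×36×7.8516) + 1.0×58×0.33203 = min(187.59, 169.59) + 19.258 = 188.85 kips. φR_n = 0.75 × 188.85 = 141.6 kips.
Tension yield (gross): A_g = 8.6875×0.3125 = 2.7148 in². φR_n = 0.90 × 36 × 2.7148 = 88.0 kips.
Governing: min(278.3, 233.5, 141.6, 88.0) = 88.0 kips → gross-section yield.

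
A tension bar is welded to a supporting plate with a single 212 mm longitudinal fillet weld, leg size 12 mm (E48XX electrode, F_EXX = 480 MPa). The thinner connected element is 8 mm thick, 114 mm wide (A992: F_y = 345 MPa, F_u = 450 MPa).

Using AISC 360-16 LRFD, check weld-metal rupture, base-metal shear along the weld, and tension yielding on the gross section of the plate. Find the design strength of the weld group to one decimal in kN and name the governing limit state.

283.2 kN (gross-section yield governs)

Weld metal: throat = 0.707×12 = 8.484 mm, L = 212 mm. φR_n = 0.75 × 0.6 × 480 × 8.484 × 212 = 388.5 kN.
Base metal shear (8 mm plate): yield φR_n = 1.0×0.6×345×8×212 = 351.1 kN; rupture φR_n = 0.75×0.6×450×8×212 = 343.4 kN; take 343.4 kN (rupture).
Tension yield (gross): A_g = 114×8 = 912 mm². φR_n = 0.90 × 345 × 912 = 283.2 kN.
Governing: min(388.5, 343.4, 283.2) = 283.2 kN → gross-section yield.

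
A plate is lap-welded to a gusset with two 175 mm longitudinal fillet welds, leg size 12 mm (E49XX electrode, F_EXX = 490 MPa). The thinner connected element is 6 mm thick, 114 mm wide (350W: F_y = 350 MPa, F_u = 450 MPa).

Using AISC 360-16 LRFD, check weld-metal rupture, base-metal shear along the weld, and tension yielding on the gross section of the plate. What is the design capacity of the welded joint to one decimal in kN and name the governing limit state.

215.5 kN (gross-section yield governs)

Weld metal: throat = 0.707×12 = 8.484 mm, L = 2×175 = 350 mm. φR_n = 0.75 × 0.6 × 490 × 8.484 × 350 = 654.8 kN.
Base metal shear (6 mm plate): yield φR_n = 1.0×0.6×350×6×350 = 441.0 kN; rupture φR_n = 0.75×0.6×450×6×350 = 425.3 kN; take 425.3 kN (rupture).
Tension yield (gross): A_g = 114×6 = 684 mm². φR_n = 0.90 × 350 × 684 = 215.5 kN.
Governing: min(654.8, 425.3, 215.5) = 215.5 kN → gross-section yield.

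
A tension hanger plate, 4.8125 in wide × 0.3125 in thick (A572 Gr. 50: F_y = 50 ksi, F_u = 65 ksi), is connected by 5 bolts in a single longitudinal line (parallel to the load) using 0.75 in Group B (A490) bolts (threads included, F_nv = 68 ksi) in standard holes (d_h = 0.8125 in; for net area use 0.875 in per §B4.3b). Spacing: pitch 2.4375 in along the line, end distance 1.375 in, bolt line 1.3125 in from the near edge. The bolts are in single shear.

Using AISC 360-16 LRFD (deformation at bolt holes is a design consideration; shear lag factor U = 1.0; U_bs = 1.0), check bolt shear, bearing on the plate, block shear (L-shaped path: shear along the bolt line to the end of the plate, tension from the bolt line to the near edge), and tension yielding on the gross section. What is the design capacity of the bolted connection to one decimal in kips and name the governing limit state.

67.7 kips (gross-section yield governs)

Bolt shear: A_b = π(0.75)²/4 = 0.44179 in². φR_n = 0.75 × 68 × 0.44179 × 5 × 1 = 112.7 kips.
Bearing (0.3125 in plate, F_u = 65 ksi): end bolts L_c = 1.375 − 0.8125/2 = 0.96875, R_n = min(1.2×0.96875×0.3125×65, 2.4×0.75×0.3125×65) = 23.613 kips/bolt; interior L_c = 2.4375 − 0.8125 = 1.625, R_n = 36.563 kips/bolt. φR_n = 0.75 × (1×23.613 + 4×36.563) = 127.4 kips.
Block shear: shear path 1×[1.375+4×2.4375] = 1×11.125 in, A_gv = 3.4766, A_nv = 1×(11.125 − 4.5×0.875)×0.3125 = 2.2461 in²; tension to near edge: (1.3125 − 0.5×0.875)×0.3125 = 0.27344 in². R_n = min(0.6×65×2.2461, 0.6×50×3.4766) + 1.0×65×0.27344 = min(87.598, 104.3) + 17.774 = 105.37 kips. φR_n = 0.75 × 105.37 = 79.0 kips.
Tension yield (gross): A_g = 4.8125×0.3125 = 1.5039 in². φR_n = 0.90 × 50 × 1.5039 = 67.7 kips.
Governing: min(112.7, 127.4, 79.0, 67.7) = 67.7 kips → gross-section yield.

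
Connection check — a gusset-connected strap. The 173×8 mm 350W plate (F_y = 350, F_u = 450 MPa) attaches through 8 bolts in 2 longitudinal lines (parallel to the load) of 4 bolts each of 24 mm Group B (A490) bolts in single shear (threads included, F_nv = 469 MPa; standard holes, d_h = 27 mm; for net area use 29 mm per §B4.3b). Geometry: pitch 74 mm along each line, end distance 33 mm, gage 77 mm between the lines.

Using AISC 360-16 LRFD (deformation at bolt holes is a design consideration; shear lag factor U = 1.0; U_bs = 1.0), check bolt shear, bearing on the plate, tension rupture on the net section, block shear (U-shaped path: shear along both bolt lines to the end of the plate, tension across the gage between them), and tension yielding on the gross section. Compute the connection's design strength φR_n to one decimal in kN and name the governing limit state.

Bolt shear: A_b = π(24)²/4 = 452.39 mm². φR_n = 0.75 × 469 × 452.39 × 8 × 1 = 1273.0 kN.
Bearing (8 mm plate, F_u = 450 MPa): end bolts L_c = 33 − 27/2 = 19.5, R_n = min(1.2×19.5×8×450, 2.4×24×8×450) = 84.24 kN/bolt; interior L_c = 74 − 27 = 47, R_n = 203.04 kN/bolt. φR_n = 0.75 × (2×84.24 + 6×203.04) = 1040.0 kN.
Tension rupture (net): A_n = (173 − 2×29)×8 = 920 mm² (U = 1.0, A_e = A_n). φR_n = 0.75 × 450 × 920 = 310.5 kN.
Block shear: shear path 2×[33+3×74] = 2×255 mm, A_gv = 4080, A_nv = 2×(255 − 3.5×29)×8 = 2456 mm²; tension across gage: (77 − 1×29)×8 = 384 mm². R_n = min(0.6×450×2456, 0.6×350×4080) + 1.0×450×384 = min(663.12, 856.8) + 172.8 = 835.92 kN. φR_n = 0.75 × 835.92 = 626.9 kN.
Tension yield (gross): A_g = 173×8 = 1384 mm². φR_n = 0.90 × 350 × 1384 = 436.0 kN.
Governing: min(1273.0, 1040.0, 310.5, 626.9, 436.0) = 310.5 kN → net-section rupture.

310.5 kN (net-section rupture governs)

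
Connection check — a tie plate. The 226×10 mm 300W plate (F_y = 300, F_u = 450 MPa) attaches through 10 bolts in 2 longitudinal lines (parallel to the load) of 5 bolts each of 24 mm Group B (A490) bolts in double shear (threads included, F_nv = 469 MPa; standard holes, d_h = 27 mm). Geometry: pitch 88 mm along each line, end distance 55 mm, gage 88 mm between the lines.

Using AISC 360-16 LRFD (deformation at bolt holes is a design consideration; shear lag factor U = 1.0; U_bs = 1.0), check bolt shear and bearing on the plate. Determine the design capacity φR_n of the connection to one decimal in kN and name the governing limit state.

1891.4 kN (bearing governs)

Bolt shear: A_b = π(24)²/4 = 452.39 mm². φR_n = 0.75 × 469 × 452.39 × 10 × 2 = 3182.6 kN.
Bearing (10 mm plate, F_u = 450 MPa): end bolts L_c = 55 − 27/2 = 41.5, R_n = min(1.2×41.5×10×450, 2.4×24×10×450) = 224.1 kN/bolt; interior L_c = 88 − 27 = 61, R_n = 259.2 kN/bolt. φR_n = 0.75 × (2×224.1 + 8×259.2) = 1891.4 kN.
Governing: min(3182.6, 1891.4) = 1891.4 kN → bearing.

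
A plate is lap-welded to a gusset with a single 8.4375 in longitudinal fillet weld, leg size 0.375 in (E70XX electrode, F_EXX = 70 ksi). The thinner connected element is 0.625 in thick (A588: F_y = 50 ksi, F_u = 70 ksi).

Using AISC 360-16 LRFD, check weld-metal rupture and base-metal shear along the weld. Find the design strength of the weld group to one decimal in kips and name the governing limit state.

70.5 kips (weld metal governs)

Weld metal: throat = 0.707×0.375 = 0.26513 in, L = 8.4375 in. φR_n = 0.75 × 0.6 × 70 × 0.26513 × 8.4375 = 70.5 kips.
Base metal shear (0.625 in plate): yield φR_n = 1.0×0.6×50×0.625×8.4375 = 158.2 kips; rupture φR_n = 0.75×0.6×70×0.625×8.4375 = 166.1 kips; take 158.2 kips (yield).
Governing: min(70.5, 158.2) = 70.5 kips → weld metal.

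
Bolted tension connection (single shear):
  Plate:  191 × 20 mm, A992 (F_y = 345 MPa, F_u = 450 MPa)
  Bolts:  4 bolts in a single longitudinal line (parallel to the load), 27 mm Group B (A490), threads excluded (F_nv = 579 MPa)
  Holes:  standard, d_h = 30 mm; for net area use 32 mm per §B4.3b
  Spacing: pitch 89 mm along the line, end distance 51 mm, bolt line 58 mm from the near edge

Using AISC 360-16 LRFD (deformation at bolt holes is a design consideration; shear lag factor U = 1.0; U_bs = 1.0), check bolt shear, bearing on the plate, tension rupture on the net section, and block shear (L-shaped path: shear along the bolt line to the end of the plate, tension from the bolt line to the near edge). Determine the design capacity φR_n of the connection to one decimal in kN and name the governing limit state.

Bolt shear: A_b = π(27)²/4 = 572.56 mm². φR_n = 0.75 × 579 × 572.56 × 4 × 1 = 994.5 kN.
Bearing (20 mm plate, F_u = 450 MPa): end bolts L_c = 51 − 30/2 = 36, R_n = min(1.2×36×20×450, 2.4×27×20×450) = 388.8 kN/bolt; interior L_c = 89 − 30 = 59, R_n = 583.2 kN/bolt. φR_n = 0.75 × (1×388.8 + 3×583.2) = 1603.8 kN.
Tension rupture (net): A_n = (191 − 1×32)×20 = 3180 mm² (U = 1.0, A_e = A_n). φR_n = 0.75 × 450 × 3180 = 1073.3 kN.
Block shear: shear path 1×[51+3×89] = 1×318 mm, A_gv = 6360, A_nv = 1×(318 − 3.5×32)×20 = 4120 mm²; tension to near edge: (58 − 0.5×32)×20 = 840 mm². R_n = min(0.6×450×4120, 0.6×345×6360) + 1.0×450×840 = min(1112.4, 1316.5) + 378 = 1490.4 kN. φR_n = 0.75 × 1490.4 = 1117.8 kN.
Governing: min(994.5, 1603.8, 1073.3, 1117.8) = 994.5 kN → bolt shear.

994.5 kN (bolt shear governs)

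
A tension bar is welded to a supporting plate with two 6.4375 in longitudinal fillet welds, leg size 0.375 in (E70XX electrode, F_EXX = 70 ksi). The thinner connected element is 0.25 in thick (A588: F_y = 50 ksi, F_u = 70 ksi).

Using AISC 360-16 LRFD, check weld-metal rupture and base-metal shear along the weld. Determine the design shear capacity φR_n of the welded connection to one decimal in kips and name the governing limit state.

96.6 kips (base-metal shear governs)

Weld metal: throat = 0.707×0.375 = 0.26513 in, L = 2×6.4375 = 12.875 in. φR_n = 0.75 × 0.6 × 70 × 0.26513 × 12.875 = 107.5 kips.
Base metal shear (0.25 in plate): yield φR_n = 1.0×0.6×50×0.25×12.875 = 96.6 kips; rupture φR_n = 0.75×0.6×70×0.25×12.875 = 101.4 kips; take 96.6 kips (yield).
Governing: min(107.5, 96.6) = 96.6 kips → base-metal shear.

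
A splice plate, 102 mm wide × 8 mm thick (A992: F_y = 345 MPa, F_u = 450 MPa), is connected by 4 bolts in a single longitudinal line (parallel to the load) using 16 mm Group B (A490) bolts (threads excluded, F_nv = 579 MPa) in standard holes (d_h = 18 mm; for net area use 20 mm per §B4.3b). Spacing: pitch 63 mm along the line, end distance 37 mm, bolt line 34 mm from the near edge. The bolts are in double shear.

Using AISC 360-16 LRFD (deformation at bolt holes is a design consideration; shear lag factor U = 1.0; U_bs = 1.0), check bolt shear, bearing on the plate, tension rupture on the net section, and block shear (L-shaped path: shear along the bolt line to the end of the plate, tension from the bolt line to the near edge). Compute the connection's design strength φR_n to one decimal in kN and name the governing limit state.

221.4 kN (net-section rupture governs)

Bolt shear: A_b = π(16)²/4 = 201.06 mm². φR_n = 0.75 × 579 × 201.06 × 4 × 2 = 698.5 kN.
Bearing (8 mm plate, F_u = 450 MPa): end bolts L_c = 37 − 18/2 = 28, R_n = min(1.2×28×8×450, 2.4×16×8×450) = 120.96 kN/bolt; interior L_c = 63 − 18 = 45, R_n = 138.24 kN/bolt. φR_n = 0.75 × (1×120.96 + 3×138.24) = 401.8 kN.
Tension rupture (net): A_n = (102 − 1×20)×8 = 656 mm² (U = 1.0, A_e = A_n). φR_n = 0.75 × 450 × 656 = 221.4 kN.
Block shear: shear path 1×[37+3×63] = 1×226 mm, A_gv = 1808, A_nv = 1×(226 − 3.5×20)×8 = 1248 mm²; tension to near edge: (34 − 0.5×20)×8 = 192 mm². R_n = min(0.6×450×1248, 0.6×345×1808) + 1.0×450×192 = min(336.96, 374.26) + 86.4 = 423.36 kN. φR_n = 0.75 × 423.36 = 317.5 kN.
Governing: min(698.5, 401.8, 221.4, 317.5) = 221.4 kN → net-section rupture.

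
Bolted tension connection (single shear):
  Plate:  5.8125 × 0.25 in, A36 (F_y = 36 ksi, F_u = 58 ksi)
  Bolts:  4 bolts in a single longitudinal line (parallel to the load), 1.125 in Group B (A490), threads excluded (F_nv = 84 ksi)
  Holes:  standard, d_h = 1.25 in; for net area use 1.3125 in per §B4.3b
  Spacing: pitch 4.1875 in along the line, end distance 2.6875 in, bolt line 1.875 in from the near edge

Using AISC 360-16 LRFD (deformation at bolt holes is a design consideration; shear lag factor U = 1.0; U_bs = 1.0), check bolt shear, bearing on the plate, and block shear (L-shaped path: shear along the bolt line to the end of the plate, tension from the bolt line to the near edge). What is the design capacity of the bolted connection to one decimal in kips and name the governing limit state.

75.0 kips (block shear governs)

Bolt shear: A_b = π(1.125)²/4 = 0.99402 in². φR_n = 0.75 × 84 × 0.99402 × 4 × 1 = 250.5 kips.
Bearing (0.25 in plate, F_u = 58 ksi): end bolts L_c = 2.6875 − 1.25/2 = 2.0625, R_n = min(1.2×2.0625×0.25×58, 2.4×1.125×0.25×58) = 35.888 kips/bolt; interior L_c = 4.1875 − 1.25 = 2.9375, R_n = 39.15 kips/bolt. φR_n = 0.75 × (1×35.888 + 3×39.15) = 115.0 kips.
Block shear: shear path 1×[2.6875+3×4.1875] = 1×15.25 in, A_gv = 3.8125, A_nv = 1×(15.25 − 3.5×1.3125)×0.25 = 2.6641 in²; tension to near edge: (1.875 − 0.5×1.3125)×0.25 = 0.30469 in². R_n = min(0.6×58×2.6641, 0.6×36×3.8125) + 1.0×58×0.30469 = min(92.711, 82.35) + 17.672 = 100.02 kips. φR_n = 0.75 × 100.02 = 75.0 kips.
Governing: min(250.5, 115.0, 75.0) = 75.0 kips → block shear.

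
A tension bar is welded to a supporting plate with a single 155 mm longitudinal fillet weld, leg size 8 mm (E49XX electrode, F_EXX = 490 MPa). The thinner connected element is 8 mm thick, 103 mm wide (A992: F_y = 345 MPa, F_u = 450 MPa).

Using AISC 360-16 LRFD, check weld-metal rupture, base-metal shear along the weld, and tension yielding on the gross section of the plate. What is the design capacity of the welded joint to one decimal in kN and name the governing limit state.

Weld metal: throat = 0.707×8 = 5.656 mm, L = 155 mm. φR_n = 0.75 × 0.6 × 490 × 5.656 × 155 = 193.3 kN.
Base metal shear (8 mm plate): yield φR_n = 1.0×0.6×345×8×155 = 256.7 kN; rupture φR_n = 0.75×0.6×450×8×155 = 251.1 kN; take 251.1 kN (rupture).
Tension yield (gross): A_g = 103×8 = 824 mm². φR_n = 0.90 × 345 × 824 = 255.9 kN.
Governing: min(193.3, 251.1, 255.9) = 193.3 kN → weld metal.

193.3 kN (weld metal governs)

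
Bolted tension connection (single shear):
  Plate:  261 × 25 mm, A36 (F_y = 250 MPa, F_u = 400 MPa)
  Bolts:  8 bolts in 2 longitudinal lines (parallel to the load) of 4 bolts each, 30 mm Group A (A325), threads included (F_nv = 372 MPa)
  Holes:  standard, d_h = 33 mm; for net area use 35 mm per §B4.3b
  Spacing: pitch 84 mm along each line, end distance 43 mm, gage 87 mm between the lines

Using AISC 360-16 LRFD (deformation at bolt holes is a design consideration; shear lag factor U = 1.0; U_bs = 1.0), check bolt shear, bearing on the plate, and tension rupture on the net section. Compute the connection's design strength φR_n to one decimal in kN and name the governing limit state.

Bolt shear: A_b = π(30)²/4 = 706.86 mm². φR_n = 0.75 × 372 × 706.86 × 8 × 1 = 1577.7 kN.
Bearing (25 mm plate, F_u = 400 MPa): end bolts L_c = 43 − 33/2 = 26.5, R_n = min(1.2×26.5×25×400, 2.4×30×25×400) = 318 kN/bolt; interior L_c = 84 − 33 = 51, R_n = 612 kN/bolt. φR_n = 0.75 × (2×318 + 6×612) = 3231.0 kN.
Tension rupture (net): A_n = (261 − 2×35)×25 = 4775 mm² (U = 1.0, A_e = A_n). φR_n = 0.75 × 400 × 4775 = 1432.5 kN.
Governing: min(1577.7, 3231.0, 1432.5) = 1432.5 kN → net-section rupture.

1432.5 kN (net-section rupture governs)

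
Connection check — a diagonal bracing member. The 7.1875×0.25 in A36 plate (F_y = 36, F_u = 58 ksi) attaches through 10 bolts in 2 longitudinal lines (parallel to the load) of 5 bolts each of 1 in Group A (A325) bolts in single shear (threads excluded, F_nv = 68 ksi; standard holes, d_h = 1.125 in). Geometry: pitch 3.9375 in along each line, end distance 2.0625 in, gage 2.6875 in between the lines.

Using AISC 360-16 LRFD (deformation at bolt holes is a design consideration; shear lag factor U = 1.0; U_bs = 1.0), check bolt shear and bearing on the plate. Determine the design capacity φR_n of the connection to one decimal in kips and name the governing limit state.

Bolt shear: A_b = π(1)²/4 = 0.7854 in². φR_n = 0.75 × 68 × 0.7854 × 10 × 1 = 400.6 kips.
Bearing (0.25 in plate, F_u = 58 ksi): end bolts L_c = 2.0625 − 1.125/2 = 1.5, R_n = min(1.2×1.5×0.25×58, 2.4×1×0.25×58) = 26.1 kips/bolt; interior L_c = 3.9375 − 1.125 = 2.8125, R_n = 34.8 kips/bolt. φR_n = 0.75 × (2×26.1 + 8×34.8) = 248.0 kips.
Governing: min(400.6, 248.0) = 248.0 kips → bearing.

248.0 kips (bearing governs)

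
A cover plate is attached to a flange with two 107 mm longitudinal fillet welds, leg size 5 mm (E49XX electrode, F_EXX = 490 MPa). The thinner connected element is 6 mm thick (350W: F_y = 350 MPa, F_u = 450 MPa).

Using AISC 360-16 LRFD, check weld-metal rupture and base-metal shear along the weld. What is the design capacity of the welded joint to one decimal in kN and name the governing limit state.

Weld metal: throat = 0.707×5 = 3.535 mm, L = 2×107 = 214 mm. φR_n = 0.75 × 0.6 × 490 × 3.535 × 214 = 166.8 kN.
Base metal shear (6 mm plate): yield φR_n = 1.0×0.6×350×6×214 = 269.6 kN; rupture φR_n = 0.75×0.6×450×6×214 = 260.0 kN; take 260.0 kN (rupture).
Governing: min(166.8, 260.0) = 166.8 kN → weld metal.

166.8 kN (weld metal governs)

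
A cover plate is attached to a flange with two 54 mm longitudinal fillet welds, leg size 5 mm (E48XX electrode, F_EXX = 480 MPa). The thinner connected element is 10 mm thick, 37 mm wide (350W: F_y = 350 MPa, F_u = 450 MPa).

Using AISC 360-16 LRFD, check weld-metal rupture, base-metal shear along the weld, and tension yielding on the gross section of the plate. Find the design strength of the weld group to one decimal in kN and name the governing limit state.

82.5 kN (weld metal governs)

Weld metal: throat = 0.707×5 = 3.535 mm, L = 2×54 = 108 mm. φR_n = 0.75 × 0.6 × 480 × 3.535 × 108 = 82.5 kN.
Base metal shear (10 mm plate): yield φR_n = 1.0×0.6×350×10×108 = 226.8 kN; rupture φR_n = 0.75×0.6×450×10×108 = 218.7 kN; take 218.7 kN (rupture).
Tension yield (gross): A_g = 37×10 = 370 mm². φR_n = 0.90 × 350 × 370 = 116.6 kN.
Governing: min(82.5, 218.7, 116.6) = 82.5 kN → weld metal.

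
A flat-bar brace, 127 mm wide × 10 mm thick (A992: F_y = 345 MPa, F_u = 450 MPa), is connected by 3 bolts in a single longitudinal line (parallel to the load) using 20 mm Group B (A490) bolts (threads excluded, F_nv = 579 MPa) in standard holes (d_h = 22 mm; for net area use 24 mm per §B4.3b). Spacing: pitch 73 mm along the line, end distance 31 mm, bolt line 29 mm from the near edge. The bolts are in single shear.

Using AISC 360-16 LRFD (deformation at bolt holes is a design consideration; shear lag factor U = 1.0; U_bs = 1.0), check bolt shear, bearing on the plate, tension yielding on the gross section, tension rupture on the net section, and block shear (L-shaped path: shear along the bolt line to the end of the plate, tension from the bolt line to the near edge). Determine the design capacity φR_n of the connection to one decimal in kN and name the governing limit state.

294.3 kN (block shear governs)

Bolt shear: A_b = π(20)²/4 = 314.16 mm². φR_n = 0.75 × 579 × 314.16 × 3 × 1 = 409.3 kN.
Bearing (10 mm plate, F_u = 450 MPa): end bolts L_c = 31 − 22/2 = 20, R_n = min(1.2×20×10×450, 2.4×20×10×450) = 108 kN/bolt; interior L_c = 73 − 22 = 51, R_n = 216 kN/bolt. φR_n = 0.75 × (1×108 + 2×216) = 405.0 kN.
Tension yield (gross): A_g = 127×10 = 1270 mm². φR_n = 0.90 × 345 × 1270 = 394.3 kN.
Tension rupture (net): A_n = (127 − 1×24)×10 = 1030 mm² (U = 1.0, A_e = A_n). φR_n = 0.75 × 450 × 1030 = 347.6 kN.
Block shear: shear path 1×[31+2×73] = 1×177 mm, A_gv = 1770, A_nv = 1×(177 − 2.5×24)×10 = 1170 mm²; tension to near edge: (29 − 0.5×24)×10 = 170 mm². R_n = min(0.6×450×1170, 0.6×345×1770) + 1.0×450×170 = min(315.9, 366.39) + 76.5 = 392.4 kN. φR_n = 0.75 × 392.4 = 294.3 kN.
Governing: min(409.3, 405.0, 394.3, 347.6, 294.3) = 294.3 kN → block shear.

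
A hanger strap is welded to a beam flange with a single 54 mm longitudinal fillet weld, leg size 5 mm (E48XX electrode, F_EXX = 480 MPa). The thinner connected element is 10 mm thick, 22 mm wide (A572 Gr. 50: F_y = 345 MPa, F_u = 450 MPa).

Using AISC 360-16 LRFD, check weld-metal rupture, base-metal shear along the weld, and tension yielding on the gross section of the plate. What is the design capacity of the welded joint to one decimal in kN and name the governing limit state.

Weld metal: throat = 0.707×5 = 3.535 mm, L = 54 mm. φR_n = 0.75 × 0.6 × 480 × 3.535 × 54 = 41.2 kN.
Base metal shear (10 mm plate): yield φR_n = 1.0×0.6×345×10×54 = 111.8 kN; rupture φR_n = 0.75×0.6×450×10×54 = 109.4 kN; take 109.4 kN (rupture).
Tension yield (gross): A_g = 22×10 = 220 mm². φR_n = 0.90 × 345 × 220 = 68.3 kN.
Governing: min(41.2, 109.4, 68.3) = 41.2 kN → weld metal.

41.2 kN (weld metal governs)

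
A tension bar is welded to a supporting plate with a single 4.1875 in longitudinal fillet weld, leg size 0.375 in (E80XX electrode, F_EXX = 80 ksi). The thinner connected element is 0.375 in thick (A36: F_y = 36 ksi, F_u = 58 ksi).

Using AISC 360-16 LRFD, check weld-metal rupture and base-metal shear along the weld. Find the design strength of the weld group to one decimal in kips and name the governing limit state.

33.9 kips (base-metal shear governs)

Weld metal: throat = 0.707×0.375 = 0.26513 in, L = 4.1875 in. φR_n = 0.75 × 0.6 × 80 × 0.26513 × 4.1875 = 40.0 kips.
Base metal shear (0.375 in plate): yield φR_n = 1.0×0.6×36×0.375×4.1875 = 33.9 kips; rupture φR_n = 0.75×0.6×58×0.375×4.1875 = 41.0 kips; take 33.9 kips (yield).
Governing: min(40.0, 33.9) = 33.9 kips → base-metal shear.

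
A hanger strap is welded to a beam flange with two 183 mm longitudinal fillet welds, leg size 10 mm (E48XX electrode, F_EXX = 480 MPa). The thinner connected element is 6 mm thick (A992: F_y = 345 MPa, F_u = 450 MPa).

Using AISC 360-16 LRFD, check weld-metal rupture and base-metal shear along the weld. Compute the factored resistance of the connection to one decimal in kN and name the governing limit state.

Weld metal: throat = 0.707×10 = 7.07 mm, L = 2×183 = 366 mm. φR_n = 0.75 × 0.6 × 480 × 7.07 × 366 = 558.9 kN.
Base metal shear (6 mm plate): yield φR_n = 1.0×0.6×345×6×366 = 454.6 kN; rupture φR_n = 0.75×0.6×450×6×366 = 444.7 kN; take 444.7 kN (rupture).
Governing: min(558.9, 444.7) = 444.7 kN → base-metal shear.

444.7 kN (base-metal shear governs)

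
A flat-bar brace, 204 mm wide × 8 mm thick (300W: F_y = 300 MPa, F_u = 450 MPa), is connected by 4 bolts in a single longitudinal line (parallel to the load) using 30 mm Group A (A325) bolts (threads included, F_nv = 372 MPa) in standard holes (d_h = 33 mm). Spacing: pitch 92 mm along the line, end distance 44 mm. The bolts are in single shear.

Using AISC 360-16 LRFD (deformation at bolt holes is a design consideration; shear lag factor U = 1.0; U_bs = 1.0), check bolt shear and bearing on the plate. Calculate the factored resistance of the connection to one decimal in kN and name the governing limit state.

Bolt shear: A_b = π(30)²/4 = 706.86 mm². φR_n = 0.75 × 372 × 706.86 × 4 × 1 = 788.9 kN.
Bearing (8 mm plate, F_u = 450 MPa): end bolts L_c = 44 − 33/2 = 27.5, R_n = min(1.2×27.5×8×450, 2.4×30×8×450) = 118.8 kN/bolt; interior L_c = 92 − 33 = 59, R_n = 254.88 kN/bolt. φR_n = 0.75 × (1×118.8 + 3×254.88) = 662.6 kN.
Governing: min(788.9, 662.6) = 662.6 kN → bearing.

662.6 kN (bearing governs)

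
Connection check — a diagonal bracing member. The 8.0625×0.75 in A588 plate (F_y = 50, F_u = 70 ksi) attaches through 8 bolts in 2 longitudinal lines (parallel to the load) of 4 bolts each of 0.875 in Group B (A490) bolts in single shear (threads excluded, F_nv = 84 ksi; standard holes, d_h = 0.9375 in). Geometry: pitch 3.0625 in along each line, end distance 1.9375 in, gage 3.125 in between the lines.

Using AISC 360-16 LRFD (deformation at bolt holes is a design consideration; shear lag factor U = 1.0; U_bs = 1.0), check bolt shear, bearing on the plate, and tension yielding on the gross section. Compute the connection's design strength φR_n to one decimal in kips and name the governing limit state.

Bolt shear: A_b = π(0.875)²/4 = 0.60132 in². φR_n = 0.75 × 84 × 0.60132 × 8 × 1 = 303.1 kips.
Bearing (0.75 in plate, F_u = 70 ksi): end bolts L_c = 1.9375 − 0.9375/2 = 1.46875, R_n = min(1.2×1.46875×0.75×70, 2.4×0.875×0.75×70) = 92.531 kips/bolt; interior L_c = 3.0625 − 0.9375 = 2.125, R_n = 110.25 kips/bolt. φR_n = 0.75 × (2×92.531 + 6×110.25) = 634.9 kips.
Tension yield (gross): A_g = 8.0625×0.75 = 6.0469 in². φR_n = 0.90 × 50 × 6.0469 = 272.1 kips.
Governing: min(303.1, 634.9, 272.1) = 272.1 kips → gross-section yield.

272.1 kips (gross-section yield governs)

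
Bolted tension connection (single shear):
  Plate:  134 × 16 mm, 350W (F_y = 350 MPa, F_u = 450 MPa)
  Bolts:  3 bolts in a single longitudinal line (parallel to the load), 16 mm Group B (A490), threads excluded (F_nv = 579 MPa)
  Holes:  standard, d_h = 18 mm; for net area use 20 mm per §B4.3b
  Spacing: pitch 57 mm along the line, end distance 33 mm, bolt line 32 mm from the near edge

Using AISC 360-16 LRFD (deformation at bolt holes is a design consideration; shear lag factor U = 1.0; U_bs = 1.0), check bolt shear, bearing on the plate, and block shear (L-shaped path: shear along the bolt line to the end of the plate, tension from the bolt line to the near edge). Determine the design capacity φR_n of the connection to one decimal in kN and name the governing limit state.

Bolt shear: A_b = π(16)²/4 = 201.06 mm². φR_n = 0.75 × 579 × 201.06 × 3 × 1 = 261.9 kN.
Bearing (16 mm plate, F_u = 450 MPa): end bolts L_c = 33 − 18/2 = 24, R_n = min(1.2×24×16×450, 2.4×16×16×450) = 207.36 kN/bolt; interior L_c = 57 − 18 = 39, R_n = 276.48 kN/bolt. φR_n = 0.75 × (1×207.36 + 2×276.48) = 570.2 kN.
Block shear: shear path 1×[33+2×57] = 1×147 mm, A_gv = 2352, A_nv = 1×(147 − 2.5×20)×16 = 1552 mm²; tension to near edge: (32 − 0.5×20)×16 = 352 mm². R_n = min(0.6×450×1552, 0.6×350×2352) + 1.0×450×352 = min(419.04, 493.92) + 158.4 = 577.44 kN. φR_n = 0.75 × 577.44 = 433.1 kN.
Governing: min(261.9, 570.2, 433.1) = 261.9 kN → bolt shear.

261.9 kN (bolt shear governs)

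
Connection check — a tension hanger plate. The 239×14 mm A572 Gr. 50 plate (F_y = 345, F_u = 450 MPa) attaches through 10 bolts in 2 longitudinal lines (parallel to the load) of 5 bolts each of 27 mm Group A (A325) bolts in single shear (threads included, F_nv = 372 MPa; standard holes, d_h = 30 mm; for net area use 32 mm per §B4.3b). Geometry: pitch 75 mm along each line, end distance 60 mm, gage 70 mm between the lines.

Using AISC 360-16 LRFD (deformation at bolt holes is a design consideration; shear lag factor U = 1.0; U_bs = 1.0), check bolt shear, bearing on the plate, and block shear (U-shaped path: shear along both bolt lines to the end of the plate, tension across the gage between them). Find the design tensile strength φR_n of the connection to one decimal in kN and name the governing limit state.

Bolt shear: A_b = π(27)²/4 = 572.56 mm². φR_n = 0.75 × 372 × 572.56 × 10 × 1 = 1597.4 kN.
Bearing (14 mm plate, F_u = 450 MPa): end bolts L_c = 60 − 30/2 = 45, R_n = min(1.2×45×14×450, 2.4×27×14×450) = 340.2 kN/bolt; interior L_c = 75 − 30 = 45, R_n = 340.2 kN/bolt. φR_n = 0.75 × (2×340.2 + 8×340.2) = 2551.5 kN.
Block shear: shear path 2×[60+4×75] = 2×360 mm, A_gv = 10080, A_nv = 2×(360 − 4.5×32)×14 = 6048 mm²; tension across gage: (70 − 1×32)×14 = 532 mm². R_n = min(0.6×450×6048, 0.6×345×10080) + 1.0×450×532 = min(1633, 2086.6) + 239.4 = 1872.4 kN. φR_n = 0.75 × 1872.4 = 1404.3 kN.
Governing: min(1597.4, 2551.5, 1404.3) = 1404.3 kN → block shear.

1404.3 kN (block shear governs)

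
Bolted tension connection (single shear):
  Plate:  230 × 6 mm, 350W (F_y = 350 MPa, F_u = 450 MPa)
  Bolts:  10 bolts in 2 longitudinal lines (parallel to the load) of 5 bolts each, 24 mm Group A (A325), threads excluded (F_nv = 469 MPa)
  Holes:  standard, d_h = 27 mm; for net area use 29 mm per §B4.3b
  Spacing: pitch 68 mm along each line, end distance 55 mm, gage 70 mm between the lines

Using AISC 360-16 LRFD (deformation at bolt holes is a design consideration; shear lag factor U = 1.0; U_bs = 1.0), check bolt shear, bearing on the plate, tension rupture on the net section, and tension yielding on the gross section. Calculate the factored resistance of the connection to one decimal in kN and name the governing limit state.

Bolt shear: A_b = π(24)²/4 = 452.39 mm². φR_n = 0.75 × 469 × 452.39 × 10 × 1 = 1591.3 kN.
Bearing (6 mm plate, F_u = 450 MPa): end bolts L_c = 55 − 27/2 = 41.5, R_n = min(1.2×41.5×6×450, 2.4×24×6×450) = 134.46 kN/bolt; interior L_c = 68 − 27 = 41, R_n = 132.84 kN/bolt. φR_n = 0.75 × (2×134.46 + 8×132.84) = 998.7 kN.
Tension rupture (net): A_n = (230 − 2×29)×6 = 1032 mm² (U = 1.0, A_e = A_n). φR_n = 0.75 × 450 × 1032 = 348.3 kN.
Tension yield (gross): A_g = 230×6 = 1380 mm². φR_n = 0.90 × 350 × 1380 = 434.7 kN.
Governing: min(1591.3, 998.7, 348.3, 434.7) = 348.3 kN → net-section rupture.

348.3 kN (net-section rupture governs)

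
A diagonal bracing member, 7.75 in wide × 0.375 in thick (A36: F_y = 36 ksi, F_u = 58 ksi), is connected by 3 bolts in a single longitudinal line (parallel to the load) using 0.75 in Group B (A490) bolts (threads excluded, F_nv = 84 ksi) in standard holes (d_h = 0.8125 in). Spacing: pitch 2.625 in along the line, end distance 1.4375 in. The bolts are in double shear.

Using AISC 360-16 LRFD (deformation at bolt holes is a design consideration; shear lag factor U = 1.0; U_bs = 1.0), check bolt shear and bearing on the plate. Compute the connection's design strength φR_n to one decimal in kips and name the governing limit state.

Bolt shear: A_b = π(0.75)²/4 = 0.44179 in². φR_n = 0.75 × 84 × 0.44179 × 3 × 2 = 167.0 kips.
Bearing (0.375 in plate, F_u = 58 ksi): end bolts L_c = 1.4375 − 0.8125/2 = 1.03125, R_n = min(1.2×1.03125×0.375×58, 2.4×0.75×0.375×58) = 26.916 kips/bolt; interior L_c = 2.625 − 0.8125 = 1.8125, R_n = 39.15 kips/bolt. φR_n = 0.75 × (1×26.916 + 2×39.15) = 78.9 kips.
Governing: min(167.0, 78.9) = 78.9 kips → bearing.

78.9 kips (bearing governs)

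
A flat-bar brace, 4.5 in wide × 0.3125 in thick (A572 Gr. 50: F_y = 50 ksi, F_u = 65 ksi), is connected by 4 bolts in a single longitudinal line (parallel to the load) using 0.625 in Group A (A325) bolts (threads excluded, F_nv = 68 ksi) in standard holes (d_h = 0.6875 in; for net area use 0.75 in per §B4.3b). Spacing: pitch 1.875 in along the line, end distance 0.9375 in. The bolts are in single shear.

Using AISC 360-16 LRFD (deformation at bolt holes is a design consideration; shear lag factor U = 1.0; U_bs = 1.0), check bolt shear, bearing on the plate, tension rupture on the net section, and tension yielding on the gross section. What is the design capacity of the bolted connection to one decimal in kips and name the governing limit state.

57.1 kips (net-section rupture governs)

Bolt shear: A_b = π(0.625)²/4 = 0.3068 in². φR_n = 0.75 × 68 × 0.3068 × 4 × 1 = 62.6 kips.
Bearing (0.3125 in plate, F_u = 65 ksi): end bolts L_c = 0.9375 − 0.6875/2 = 0.59375, R_n = min(1.2×0.59375×0.3125×65, 2.4×0.625×0.3125×65) = 14.473 kips/bolt; interior L_c = 1.875 − 0.6875 = 1.1875, R_n = 28.945 kips/bolt. φR_n = 0.75 × (1×14.473 + 3×28.945) = 76.0 kips.
Tension rupture (net): A_n = (4.5 − 1×0.75)×0.3125 = 1.1719 in² (U = 1.0, A_e = A_n). φR_n = 0.75 × 65 × 1.1719 = 57.1 kips.
Tension yield (gross): A_g = 4.5×0.3125 = 1.4063 in². φR_n = 0.90 × 50 × 1.4063 = 63.3 kips.
Governing: min(62.6, 76.0, 57.1, 63.3) = 57.1 kips → net-section rupture.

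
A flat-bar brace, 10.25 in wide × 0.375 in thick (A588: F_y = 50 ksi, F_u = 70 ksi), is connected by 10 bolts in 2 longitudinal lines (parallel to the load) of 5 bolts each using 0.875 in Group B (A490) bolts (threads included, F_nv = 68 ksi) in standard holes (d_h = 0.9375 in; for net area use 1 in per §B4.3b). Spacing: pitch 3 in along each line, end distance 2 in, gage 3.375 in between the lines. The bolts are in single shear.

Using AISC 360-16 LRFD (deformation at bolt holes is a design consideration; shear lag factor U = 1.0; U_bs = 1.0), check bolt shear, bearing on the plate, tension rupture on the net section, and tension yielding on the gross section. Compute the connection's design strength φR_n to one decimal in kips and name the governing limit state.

162.4 kips (net-section rupture governs)

Bolt shear: A_b = π(0.875)²/4 = 0.60132 in². φR_n = 0.75 × 68 × 0.60132 × 10 × 1 = 306.7 kips.
Bearing (0.375 in plate, F_u = 70 ksi): end bolts L_c = 2 − 0.9375/2 = 1.53125, R_n = min(1.2×1.53125×0.375×70, 2.4×0.875×0.375×70) = 48.234 kips/bolt; interior L_c = 3 − 0.9375 = 2.0625, R_n = 55.125 kips/bolt. φR_n = 0.75 × (2×48.234 + 8×55.125) = 403.1 kips.
Tension rupture (net): A_n = (10.25 − 2×1)×0.375 = 3.0938 in² (U = 1.0, A_e = A_n). φR_n = 0.75 × 70 × 3.0938 = 162.4 kips.
Tension yield (gross): A_g = 10.25×0.375 = 3.8438 in². φR_n = 0.90 × 50 × 3.8438 = 173.0 kips.
Governing: min(306.7, 403.1, 162.4, 173.0) = 162.4 kips → net-section rupture.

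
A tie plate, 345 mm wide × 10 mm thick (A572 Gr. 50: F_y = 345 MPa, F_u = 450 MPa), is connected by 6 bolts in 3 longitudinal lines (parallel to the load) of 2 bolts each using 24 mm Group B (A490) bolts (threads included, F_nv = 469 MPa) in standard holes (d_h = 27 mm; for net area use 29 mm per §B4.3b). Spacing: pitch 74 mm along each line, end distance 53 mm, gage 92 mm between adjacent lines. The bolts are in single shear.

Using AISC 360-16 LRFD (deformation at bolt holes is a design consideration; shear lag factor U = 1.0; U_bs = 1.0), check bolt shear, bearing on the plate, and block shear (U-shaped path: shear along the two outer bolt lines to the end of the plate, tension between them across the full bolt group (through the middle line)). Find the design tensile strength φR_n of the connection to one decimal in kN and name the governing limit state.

763.4 kN (block shear governs)

Bolt shear: A_b = π(24)²/4 = 452.39 mm². φR_n = 0.75 × 469 × 452.39 × 6 × 1 = 954.8 kN.
Bearing (10 mm plate, F_u = 450 MPa): end bolts L_c = 53 − 27/2 = 39.5, R_n = min(1.2×39.5×10×450, 2.4×24×10×450) = 213.3 kN/bolt; interior L_c = 74 − 27 = 47, R_n = 253.8 kN/bolt. φR_n = 0.75 × (3×213.3 + 3×253.8) = 1051.0 kN.
Block shear: shear path 2×[53+1×74] = 2×127 mm, A_gv = 2540, A_nv = 2×(127 − 1.5×29)×10 = 1670 mm²; tension across gage: (184 − 2×29)×10 = 1260 mm². R_n = min(0.6×450×1670, 0.6×345×2540) + 1.0×450×1260 = min(450.9, 525.78) + 567 = 1017.9 kN. φR_n = 0.75 × 1017.9 = 763.4 kN.
Governing: min(954.8, 1051.0, 763.4) = 763.4 kN → block shear.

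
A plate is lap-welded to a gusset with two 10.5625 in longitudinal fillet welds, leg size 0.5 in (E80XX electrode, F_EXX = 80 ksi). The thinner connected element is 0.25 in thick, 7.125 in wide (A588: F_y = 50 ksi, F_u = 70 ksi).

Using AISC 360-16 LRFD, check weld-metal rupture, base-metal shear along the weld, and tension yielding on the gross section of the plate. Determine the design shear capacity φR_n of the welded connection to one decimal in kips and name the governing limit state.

80.2 kips (gross-section yield governs)

Weld metal: throat = 0.707×0.5 = 0.3535 in, L = 2×10.5625 = 21.125 in. φR_n = 0.75 × 0.6 × 80 × 0.3535 × 21.125 = 268.8 kips.
Base metal shear (0.25 in plate): yield φR_n = 1.0×0.6×50×0.25×21.125 = 158.4 kips; rupture φR_n = 0.75×0.6×70×0.25×21.125 = 166.4 kips; take 158.4 kips (yield).
Tension yield (gross): A_g = 7.125×0.25 = 1.7813 in². φR_n = 0.90 × 50 × 1.7813 = 80.2 kips.
Governing: min(268.8, 158.4, 80.2) = 80.2 kips → gross-section yield.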